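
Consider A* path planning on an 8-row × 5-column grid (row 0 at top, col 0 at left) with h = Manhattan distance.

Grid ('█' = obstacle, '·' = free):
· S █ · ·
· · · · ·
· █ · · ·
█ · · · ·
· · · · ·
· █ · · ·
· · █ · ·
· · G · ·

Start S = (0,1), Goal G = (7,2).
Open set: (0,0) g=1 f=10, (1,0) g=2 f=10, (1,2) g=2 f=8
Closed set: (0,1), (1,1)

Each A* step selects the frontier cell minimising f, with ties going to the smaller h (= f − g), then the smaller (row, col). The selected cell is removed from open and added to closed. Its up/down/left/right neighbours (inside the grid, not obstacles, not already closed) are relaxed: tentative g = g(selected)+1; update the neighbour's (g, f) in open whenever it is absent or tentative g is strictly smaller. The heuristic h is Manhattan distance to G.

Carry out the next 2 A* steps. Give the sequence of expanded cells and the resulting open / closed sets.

order=[(1,2) → (2,2)]; open=[(0,0) g=1 f=10, (1,0) g=2 f=10, (1,3) g=3 f=10, (2,3) g=4 f=10, (3,2) g=4 f=8]; closed=[(0,1), (1,1), (1,2), (2,2)]

step 1: expand (1,2) (f=8, h=6) → closed; open now [(0,0) g=1 f=10, (1,0) g=2 f=10, (1,3) g=3 f=10, (2,2) g=3 f=8]
step 2: expand (2,2) (f=8, h=5) → closed; open now [(0,0) g=1 f=10, (1,0) g=2 f=10, (1,3) g=3 f=10, (2,3) g=4 f=10, (3,2) g=4 f=8]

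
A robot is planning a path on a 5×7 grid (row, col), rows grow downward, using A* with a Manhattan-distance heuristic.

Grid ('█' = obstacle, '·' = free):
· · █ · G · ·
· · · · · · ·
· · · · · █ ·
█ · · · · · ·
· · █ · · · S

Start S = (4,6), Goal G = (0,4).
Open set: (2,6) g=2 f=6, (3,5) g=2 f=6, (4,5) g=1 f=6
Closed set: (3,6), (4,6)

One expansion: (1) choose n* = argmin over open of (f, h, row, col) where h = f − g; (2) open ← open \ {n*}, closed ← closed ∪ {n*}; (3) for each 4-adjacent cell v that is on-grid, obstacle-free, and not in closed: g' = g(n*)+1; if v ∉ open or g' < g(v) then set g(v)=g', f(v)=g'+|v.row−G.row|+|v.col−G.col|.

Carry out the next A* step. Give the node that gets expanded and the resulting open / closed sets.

step 1: expand (2,6) (f=6, h=4) → closed; open now [(1,6) g=3 f=6, (3,5) g=2 f=6, (4,5) g=1 f=6]

expanded=(2,6); open=[(1,6) g=3 f=6, (3,5) g=2 f=6, (4,5) g=1 f=6]; closed=[(2,6), (3,6), (4,6)]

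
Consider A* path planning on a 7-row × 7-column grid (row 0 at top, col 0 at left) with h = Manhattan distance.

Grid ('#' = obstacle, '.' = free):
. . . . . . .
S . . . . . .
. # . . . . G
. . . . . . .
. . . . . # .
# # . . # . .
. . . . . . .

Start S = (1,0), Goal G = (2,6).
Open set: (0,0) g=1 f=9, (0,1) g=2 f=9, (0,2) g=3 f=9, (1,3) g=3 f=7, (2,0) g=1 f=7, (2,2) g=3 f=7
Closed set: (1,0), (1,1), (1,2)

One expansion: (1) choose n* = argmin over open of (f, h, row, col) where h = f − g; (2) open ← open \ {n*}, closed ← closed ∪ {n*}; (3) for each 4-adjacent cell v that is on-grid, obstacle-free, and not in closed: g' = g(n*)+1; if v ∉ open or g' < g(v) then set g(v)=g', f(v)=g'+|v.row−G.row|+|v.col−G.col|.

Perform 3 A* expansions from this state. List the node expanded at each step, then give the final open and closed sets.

order=[(1,3) → (1,4) → (1,5)]; open=[(0,0) g=1 f=9, (0,1) g=2 f=9, (0,2) g=3 f=9, (0,3) g=4 f=9, (0,4) g=5 f=9, (0,5) g=6 f=9, (1,6) g=6 f=7, (2,0) g=1 f=7, (2,2) g=3 f=7, (2,3) g=4 f=7, (2,4) g=5 f=7, (2,5) g=6 f=7]; closed=[(1,0), (1,1), (1,2), (1,3), (1,4), (1,5)]

step 1: expand (1,3) (f=7, h=4) → closed; open now [(0,0) g=1 f=9, (0,1) g=2 f=9, (0,2) g=3 f=9, (0,3) g=4 f=9, (1,4) g=4 f=7, (2,0) g=1 f=7, (2,2) g=3 f=7, (2,3) g=4 f=7]
step 2: expand (1,4) (f=7, h=3) → closed; open now [(0,0) g=1 f=9, (0,1) g=2 f=9, (0,2) g=3 f=9, (0,3) g=4 f=9, (0,4) g=5 f=9, (1,5) g=5 f=7, (2,0) g=1 f=7, (2,2) g=3 f=7, (2,3) g=4 f=7, (2,4) g=5 f=7]
step 3: expand (1,5) (f=7, h=2) → closed; open now [(0,0) g=1 f=9, (0,1) g=2 f=9, (0,2) g=3 f=9, (0,3) g=4 f=9, (0,4) g=5 f=9, (0,5) g=6 f=9, (1,6) g=6 f=7, (2,0) g=1 f=7, (2,2) g=3 f=7, (2,3) g=4 f=7, (2,4) g=5 f=7, (2,5) g=6 f=7]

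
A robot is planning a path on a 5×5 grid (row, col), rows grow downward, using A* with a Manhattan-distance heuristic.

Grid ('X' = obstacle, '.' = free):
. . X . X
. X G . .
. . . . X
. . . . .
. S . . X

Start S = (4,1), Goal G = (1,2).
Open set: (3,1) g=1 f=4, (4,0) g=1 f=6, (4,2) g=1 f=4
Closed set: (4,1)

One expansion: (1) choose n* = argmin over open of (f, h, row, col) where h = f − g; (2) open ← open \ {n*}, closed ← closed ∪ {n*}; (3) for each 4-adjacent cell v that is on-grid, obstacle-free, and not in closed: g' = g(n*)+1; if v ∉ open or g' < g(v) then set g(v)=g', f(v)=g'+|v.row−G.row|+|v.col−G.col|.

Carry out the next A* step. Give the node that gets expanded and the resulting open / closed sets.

expanded=(3,1); open=[(2,1) g=2 f=4, (3,0) g=2 f=6, (3,2) g=2 f=4, (4,0) g=1 f=6, (4,2) g=1 f=4]; closed=[(3,1), (4,1)]

step 1: expand (3,1) (f=4, h=3) → closed; open now [(2,1) g=2 f=4, (3,0) g=2 f=6, (3,2) g=2 f=4, (4,0) g=1 f=6, (4,2) g=1 f=4]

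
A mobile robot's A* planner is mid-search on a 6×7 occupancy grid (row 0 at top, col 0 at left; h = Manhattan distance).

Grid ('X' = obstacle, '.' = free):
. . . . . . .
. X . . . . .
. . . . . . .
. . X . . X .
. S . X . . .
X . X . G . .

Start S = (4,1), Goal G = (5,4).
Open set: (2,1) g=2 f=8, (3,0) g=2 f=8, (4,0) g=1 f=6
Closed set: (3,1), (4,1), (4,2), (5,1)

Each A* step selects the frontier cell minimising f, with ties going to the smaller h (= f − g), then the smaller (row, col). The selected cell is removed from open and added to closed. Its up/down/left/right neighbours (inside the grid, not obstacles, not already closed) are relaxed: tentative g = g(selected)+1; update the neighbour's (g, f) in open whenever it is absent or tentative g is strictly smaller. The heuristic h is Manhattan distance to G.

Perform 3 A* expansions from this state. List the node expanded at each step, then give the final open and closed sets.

step 1: expand (4,0) (f=6, h=5) → closed; open now [(2,1) g=2 f=8, (3,0) g=2 f=8]
step 2: expand (2,1) (f=8, h=6) → closed; open now [(2,0) g=3 f=10, (2,2) g=3 f=8, (3,0) g=2 f=8]
step 3: expand (2,2) (f=8, h=5) → closed; open now [(1,2) g=4 f=10, (2,0) g=3 f=10, (2,3) g=4 f=8, (3,0) g=2 f=8]

order=[(4,0) → (2,1) → (2,2)]; open=[(1,2) g=4 f=10, (2,0) g=3 f=10, (2,3) g=4 f=8, (3,0) g=2 f=8]; closed=[(2,1), (2,2), (3,1), (4,0), (4,1), (4,2), (5,1)]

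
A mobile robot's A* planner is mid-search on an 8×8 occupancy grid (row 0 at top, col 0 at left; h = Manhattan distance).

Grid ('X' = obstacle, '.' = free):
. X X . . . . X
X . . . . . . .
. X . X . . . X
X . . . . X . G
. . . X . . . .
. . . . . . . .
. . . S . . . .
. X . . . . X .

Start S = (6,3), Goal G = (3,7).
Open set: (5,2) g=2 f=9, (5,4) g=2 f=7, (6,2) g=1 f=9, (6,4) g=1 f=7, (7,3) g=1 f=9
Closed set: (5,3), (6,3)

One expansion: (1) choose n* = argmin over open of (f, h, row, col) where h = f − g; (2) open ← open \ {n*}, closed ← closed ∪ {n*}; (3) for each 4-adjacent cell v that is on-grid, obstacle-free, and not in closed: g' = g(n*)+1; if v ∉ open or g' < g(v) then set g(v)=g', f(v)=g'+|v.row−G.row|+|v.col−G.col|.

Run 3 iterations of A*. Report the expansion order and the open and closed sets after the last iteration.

step 1: expand (5,4) (f=7, h=5) → closed; open now [(4,4) g=3 f=7, (5,2) g=2 f=9, (5,5) g=3 f=7, (6,2) g=1 f=9, (6,4) g=1 f=7, (7,3) g=1 f=9]
step 2: expand (4,4) (f=7, h=4) → closed; open now [(3,4) g=4 f=7, (4,5) g=4 f=7, (5,2) g=2 f=9, (5,5) g=3 f=7, (6,2) g=1 f=9, (6,4) g=1 f=7, (7,3) g=1 f=9]
step 3: expand (3,4) (f=7, h=3) → closed; open now [(2,4) g=5 f=9, (3,3) g=5 f=9, (4,5) g=4 f=7, (5,2) g=2 f=9, (5,5) g=3 f=7, (6,2) g=1 f=9, (6,4) g=1 f=7, (7,3) g=1 f=9]

order=[(5,4) → (4,4) → (3,4)]; open=[(2,4) g=5 f=9, (3,3) g=5 f=9, (4,5) g=4 f=7, (5,2) g=2 f=9, (5,5) g=3 f=7, (6,2) g=1 f=9, (6,4) g=1 f=7, (7,3) g=1 f=9]; closed=[(3,4), (4,4), (5,3), (5,4), (6,3)]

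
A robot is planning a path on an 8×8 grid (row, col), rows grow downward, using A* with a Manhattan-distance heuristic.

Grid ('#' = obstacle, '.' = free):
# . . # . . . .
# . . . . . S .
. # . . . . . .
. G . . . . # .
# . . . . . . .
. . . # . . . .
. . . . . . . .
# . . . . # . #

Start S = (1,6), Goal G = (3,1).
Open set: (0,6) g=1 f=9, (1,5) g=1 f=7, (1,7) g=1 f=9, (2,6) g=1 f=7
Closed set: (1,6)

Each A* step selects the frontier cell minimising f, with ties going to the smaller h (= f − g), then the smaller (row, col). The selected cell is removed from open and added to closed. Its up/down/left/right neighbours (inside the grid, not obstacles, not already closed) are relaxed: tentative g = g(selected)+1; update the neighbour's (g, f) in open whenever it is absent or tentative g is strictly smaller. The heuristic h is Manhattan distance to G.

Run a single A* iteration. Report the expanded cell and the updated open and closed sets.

step 1: expand (1,5) (f=7, h=6) → closed; open now [(0,5) g=2 f=9, (0,6) g=1 f=9, (1,4) g=2 f=7, (1,7) g=1 f=9, (2,5) g=2 f=7, (2,6) g=1 f=7]

expanded=(1,5); open=[(0,5) g=2 f=9, (0,6) g=1 f=9, (1,4) g=2 f=7, (1,7) g=1 f=9, (2,5) g=2 f=7, (2,6) g=1 f=7]; closed=[(1,5), (1,6)]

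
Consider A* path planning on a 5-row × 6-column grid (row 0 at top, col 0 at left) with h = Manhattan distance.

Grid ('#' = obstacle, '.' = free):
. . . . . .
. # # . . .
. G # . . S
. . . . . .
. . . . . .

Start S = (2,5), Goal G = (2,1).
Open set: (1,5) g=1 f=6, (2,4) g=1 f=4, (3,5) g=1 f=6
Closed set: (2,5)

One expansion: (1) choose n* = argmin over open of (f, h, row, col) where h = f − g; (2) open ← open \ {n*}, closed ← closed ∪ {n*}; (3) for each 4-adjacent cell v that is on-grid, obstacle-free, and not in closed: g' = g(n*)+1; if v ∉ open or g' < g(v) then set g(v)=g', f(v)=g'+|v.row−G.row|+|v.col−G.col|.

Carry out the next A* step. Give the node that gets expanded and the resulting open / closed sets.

step 1: expand (2,4) (f=4, h=3) → closed; open now [(1,4) g=2 f=6, (1,5) g=1 f=6, (2,3) g=2 f=4, (3,4) g=2 f=6, (3,5) g=1 f=6]

expanded=(2,4); open=[(1,4) g=2 f=6, (1,5) g=1 f=6, (2,3) g=2 f=4, (3,4) g=2 f=6, (3,5) g=1 f=6]; closed=[(2,4), (2,5)]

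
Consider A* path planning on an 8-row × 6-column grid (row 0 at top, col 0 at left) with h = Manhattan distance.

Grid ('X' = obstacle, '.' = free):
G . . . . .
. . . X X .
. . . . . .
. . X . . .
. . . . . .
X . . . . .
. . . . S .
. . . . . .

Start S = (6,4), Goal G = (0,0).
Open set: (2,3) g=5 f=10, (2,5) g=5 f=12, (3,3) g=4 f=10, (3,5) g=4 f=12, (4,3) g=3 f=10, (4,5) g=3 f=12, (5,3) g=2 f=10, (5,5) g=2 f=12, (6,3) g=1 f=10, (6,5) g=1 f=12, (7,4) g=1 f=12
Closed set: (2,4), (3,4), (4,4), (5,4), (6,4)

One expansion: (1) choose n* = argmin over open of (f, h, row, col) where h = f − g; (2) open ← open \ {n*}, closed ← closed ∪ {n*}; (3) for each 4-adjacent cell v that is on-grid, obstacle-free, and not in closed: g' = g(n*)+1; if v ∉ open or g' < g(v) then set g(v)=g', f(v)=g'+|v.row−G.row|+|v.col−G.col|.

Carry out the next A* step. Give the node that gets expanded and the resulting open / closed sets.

expanded=(2,3); open=[(2,2) g=6 f=10, (2,5) g=5 f=12, (3,3) g=4 f=10, (3,5) g=4 f=12, (4,3) g=3 f=10, (4,5) g=3 f=12, (5,3) g=2 f=10, (5,5) g=2 f=12, (6,3) g=1 f=10, (6,5) g=1 f=12, (7,4) g=1 f=12]; closed=[(2,3), (2,4), (3,4), (4,4), (5,4), (6,4)]

step 1: expand (2,3) (f=10, h=5) → closed; open now [(2,2) g=6 f=10, (2,5) g=5 f=12, (3,3) g=4 f=10, (3,5) g=4 f=12, (4,3) g=3 f=10, (4,5) g=3 f=12, (5,3) g=2 f=10, (5,5) g=2 f=12, (6,3) g=1 f=10, (6,5) g=1 f=12, (7,4) g=1 f=12]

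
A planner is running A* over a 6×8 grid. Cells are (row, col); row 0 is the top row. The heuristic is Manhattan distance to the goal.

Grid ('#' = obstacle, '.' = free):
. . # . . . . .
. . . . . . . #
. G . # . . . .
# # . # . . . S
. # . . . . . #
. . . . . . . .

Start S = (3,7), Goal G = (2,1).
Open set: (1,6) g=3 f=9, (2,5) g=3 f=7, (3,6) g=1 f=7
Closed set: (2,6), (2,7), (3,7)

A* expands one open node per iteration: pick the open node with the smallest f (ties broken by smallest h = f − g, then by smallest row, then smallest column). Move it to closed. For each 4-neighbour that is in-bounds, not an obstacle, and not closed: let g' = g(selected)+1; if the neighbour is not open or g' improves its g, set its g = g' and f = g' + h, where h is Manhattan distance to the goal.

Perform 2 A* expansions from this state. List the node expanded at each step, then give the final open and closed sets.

step 1: expand (2,5) (f=7, h=4) → closed; open now [(1,5) g=4 f=9, (1,6) g=3 f=9, (2,4) g=4 f=7, (3,5) g=4 f=9, (3,6) g=1 f=7]
step 2: expand (2,4) (f=7, h=3) → closed; open now [(1,4) g=5 f=9, (1,5) g=4 f=9, (1,6) g=3 f=9, (3,4) g=5 f=9, (3,5) g=4 f=9, (3,6) g=1 f=7]

order=[(2,5) → (2,4)]; open=[(1,4) g=5 f=9, (1,5) g=4 f=9, (1,6) g=3 f=9, (3,4) g=5 f=9, (3,5) g=4 f=9, (3,6) g=1 f=7]; closed=[(2,4), (2,5), (2,6), (2,7), (3,7)]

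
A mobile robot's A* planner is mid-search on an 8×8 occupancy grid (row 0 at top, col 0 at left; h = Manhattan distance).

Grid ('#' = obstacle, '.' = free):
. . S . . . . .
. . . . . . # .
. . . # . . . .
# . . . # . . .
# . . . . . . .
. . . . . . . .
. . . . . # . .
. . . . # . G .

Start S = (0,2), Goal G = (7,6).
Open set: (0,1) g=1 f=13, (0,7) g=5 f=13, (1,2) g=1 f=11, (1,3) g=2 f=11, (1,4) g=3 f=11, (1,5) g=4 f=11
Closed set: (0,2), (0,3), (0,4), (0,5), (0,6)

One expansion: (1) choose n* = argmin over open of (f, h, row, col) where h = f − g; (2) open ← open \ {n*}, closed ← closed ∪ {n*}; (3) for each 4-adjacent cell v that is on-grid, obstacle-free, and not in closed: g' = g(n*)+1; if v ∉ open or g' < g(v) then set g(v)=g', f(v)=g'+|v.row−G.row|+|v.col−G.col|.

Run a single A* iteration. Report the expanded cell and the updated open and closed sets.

expanded=(1,5); open=[(0,1) g=1 f=13, (0,7) g=5 f=13, (1,2) g=1 f=11, (1,3) g=2 f=11, (1,4) g=3 f=11, (2,5) g=5 f=11]; closed=[(0,2), (0,3), (0,4), (0,5), (0,6), (1,5)]

step 1: expand (1,5) (f=11, h=7) → closed; open now [(0,1) g=1 f=13, (0,7) g=5 f=13, (1,2) g=1 f=11, (1,3) g=2 f=11, (1,4) g=3 f=11, (2,5) g=5 f=11]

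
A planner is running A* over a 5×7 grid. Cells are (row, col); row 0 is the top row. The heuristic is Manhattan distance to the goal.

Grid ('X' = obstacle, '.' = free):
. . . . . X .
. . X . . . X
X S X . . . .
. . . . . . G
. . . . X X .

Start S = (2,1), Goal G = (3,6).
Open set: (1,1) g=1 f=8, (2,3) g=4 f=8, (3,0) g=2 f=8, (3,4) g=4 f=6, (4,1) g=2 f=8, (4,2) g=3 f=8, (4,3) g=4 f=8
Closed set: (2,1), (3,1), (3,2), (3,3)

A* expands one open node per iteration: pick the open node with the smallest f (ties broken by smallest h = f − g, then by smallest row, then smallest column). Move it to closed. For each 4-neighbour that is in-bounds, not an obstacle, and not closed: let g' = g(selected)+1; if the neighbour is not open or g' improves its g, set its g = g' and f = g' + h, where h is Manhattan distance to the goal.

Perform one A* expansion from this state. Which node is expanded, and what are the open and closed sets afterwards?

step 1: expand (3,4) (f=6, h=2) → closed; open now [(1,1) g=1 f=8, (2,3) g=4 f=8, (2,4) g=5 f=8, (3,0) g=2 f=8, (3,5) g=5 f=6, (4,1) g=2 f=8, (4,2) g=3 f=8, (4,3) g=4 f=8]

expanded=(3,4); open=[(1,1) g=1 f=8, (2,3) g=4 f=8, (2,4) g=5 f=8, (3,0) g=2 f=8, (3,5) g=5 f=6, (4,1) g=2 f=8, (4,2) g=3 f=8, (4,3) g=4 f=8]; closed=[(2,1), (3,1), (3,2), (3,3), (3,4)]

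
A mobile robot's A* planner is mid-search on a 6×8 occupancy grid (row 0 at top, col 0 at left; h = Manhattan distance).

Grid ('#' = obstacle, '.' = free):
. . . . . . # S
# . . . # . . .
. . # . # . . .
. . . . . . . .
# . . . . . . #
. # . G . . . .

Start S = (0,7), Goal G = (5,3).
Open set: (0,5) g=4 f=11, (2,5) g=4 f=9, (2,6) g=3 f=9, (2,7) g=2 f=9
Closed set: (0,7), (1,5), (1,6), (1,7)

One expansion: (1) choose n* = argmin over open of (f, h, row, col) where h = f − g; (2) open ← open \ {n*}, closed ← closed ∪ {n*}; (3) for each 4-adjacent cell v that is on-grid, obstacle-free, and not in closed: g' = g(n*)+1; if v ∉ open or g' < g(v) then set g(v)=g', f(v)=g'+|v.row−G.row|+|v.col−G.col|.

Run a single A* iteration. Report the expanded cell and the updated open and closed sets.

expanded=(2,5); open=[(0,5) g=4 f=11, (2,6) g=3 f=9, (2,7) g=2 f=9, (3,5) g=5 f=9]; closed=[(0,7), (1,5), (1,6), (1,7), (2,5)]

step 1: expand (2,5) (f=9, h=5) → closed; open now [(0,5) g=4 f=11, (2,6) g=3 f=9, (2,7) g=2 f=9, (3,5) g=5 f=9]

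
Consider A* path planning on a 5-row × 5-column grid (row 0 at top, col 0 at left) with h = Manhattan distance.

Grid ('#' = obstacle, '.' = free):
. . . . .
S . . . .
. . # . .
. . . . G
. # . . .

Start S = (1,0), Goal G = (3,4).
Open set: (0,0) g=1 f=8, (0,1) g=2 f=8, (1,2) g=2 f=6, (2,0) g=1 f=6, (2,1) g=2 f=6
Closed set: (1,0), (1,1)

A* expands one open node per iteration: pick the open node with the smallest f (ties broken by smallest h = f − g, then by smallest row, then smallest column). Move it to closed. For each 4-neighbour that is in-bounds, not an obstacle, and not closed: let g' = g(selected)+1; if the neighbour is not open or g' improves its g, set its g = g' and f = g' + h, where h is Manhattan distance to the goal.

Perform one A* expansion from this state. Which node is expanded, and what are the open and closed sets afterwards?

step 1: expand (1,2) (f=6, h=4) → closed; open now [(0,0) g=1 f=8, (0,1) g=2 f=8, (0,2) g=3 f=8, (1,3) g=3 f=6, (2,0) g=1 f=6, (2,1) g=2 f=6]

expanded=(1,2); open=[(0,0) g=1 f=8, (0,1) g=2 f=8, (0,2) g=3 f=8, (1,3) g=3 f=6, (2,0) g=1 f=6, (2,1) g=2 f=6]; closed=[(1,0), (1,1), (1,2)]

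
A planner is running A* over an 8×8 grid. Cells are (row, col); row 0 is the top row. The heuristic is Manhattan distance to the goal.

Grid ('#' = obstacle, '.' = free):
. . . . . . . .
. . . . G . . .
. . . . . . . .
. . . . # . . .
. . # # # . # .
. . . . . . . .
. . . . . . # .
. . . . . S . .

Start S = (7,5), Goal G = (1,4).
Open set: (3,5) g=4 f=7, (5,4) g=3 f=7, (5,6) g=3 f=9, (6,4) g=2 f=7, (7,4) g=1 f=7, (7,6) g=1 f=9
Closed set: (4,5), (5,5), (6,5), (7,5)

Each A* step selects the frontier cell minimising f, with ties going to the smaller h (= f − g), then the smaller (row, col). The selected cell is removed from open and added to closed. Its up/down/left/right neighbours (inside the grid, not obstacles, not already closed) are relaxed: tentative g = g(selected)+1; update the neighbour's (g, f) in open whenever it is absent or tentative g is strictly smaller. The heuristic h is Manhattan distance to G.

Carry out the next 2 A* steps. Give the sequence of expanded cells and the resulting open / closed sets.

order=[(3,5) → (2,5)]; open=[(1,5) g=6 f=7, (2,4) g=6 f=7, (2,6) g=6 f=9, (3,6) g=5 f=9, (5,4) g=3 f=7, (5,6) g=3 f=9, (6,4) g=2 f=7, (7,4) g=1 f=7, (7,6) g=1 f=9]; closed=[(2,5), (3,5), (4,5), (5,5), (6,5), (7,5)]

step 1: expand (3,5) (f=7, h=3) → closed; open now [(2,5) g=5 f=7, (3,6) g=5 f=9, (5,4) g=3 f=7, (5,6) g=3 f=9, (6,4) g=2 f=7, (7,4) g=1 f=7, (7,6) g=1 f=9]
step 2: expand (2,5) (f=7, h=2) → closed; open now [(1,5) g=6 f=7, (2,4) g=6 f=7, (2,6) g=6 f=9, (3,6) g=5 f=9, (5,4) g=3 f=7, (5,6) g=3 f=9, (6,4) g=2 f=7, (7,4) g=1 f=7, (7,6) g=1 f=9]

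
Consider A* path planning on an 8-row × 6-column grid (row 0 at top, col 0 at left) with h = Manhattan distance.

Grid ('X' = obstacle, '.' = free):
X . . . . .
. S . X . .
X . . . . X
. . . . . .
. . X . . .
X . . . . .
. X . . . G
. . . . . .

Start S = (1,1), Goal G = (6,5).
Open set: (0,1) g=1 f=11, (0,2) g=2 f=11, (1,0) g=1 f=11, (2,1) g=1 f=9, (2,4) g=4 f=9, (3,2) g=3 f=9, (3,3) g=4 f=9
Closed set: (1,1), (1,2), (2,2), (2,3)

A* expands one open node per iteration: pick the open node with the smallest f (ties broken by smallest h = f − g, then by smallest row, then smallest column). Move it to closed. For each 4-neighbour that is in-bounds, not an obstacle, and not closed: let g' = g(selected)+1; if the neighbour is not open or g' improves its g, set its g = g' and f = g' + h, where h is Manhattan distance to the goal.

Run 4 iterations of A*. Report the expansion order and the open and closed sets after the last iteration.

order=[(2,4) → (3,4) → (3,5) → (4,5)]; open=[(0,1) g=1 f=11, (0,2) g=2 f=11, (1,0) g=1 f=11, (1,4) g=5 f=11, (2,1) g=1 f=9, (3,2) g=3 f=9, (3,3) g=4 f=9, (4,4) g=6 f=9, (5,5) g=8 f=9]; closed=[(1,1), (1,2), (2,2), (2,3), (2,4), (3,4), (3,5), (4,5)]

step 1: expand (2,4) (f=9, h=5) → closed; open now [(0,1) g=1 f=11, (0,2) g=2 f=11, (1,0) g=1 f=11, (1,4) g=5 f=11, (2,1) g=1 f=9, (3,2) g=3 f=9, (3,3) g=4 f=9, (3,4) g=5 f=9]
step 2: expand (3,4) (f=9, h=4) → closed; open now [(0,1) g=1 f=11, (0,2) g=2 f=11, (1,0) g=1 f=11, (1,4) g=5 f=11, (2,1) g=1 f=9, (3,2) g=3 f=9, (3,3) g=4 f=9, (3,5) g=6 f=9, (4,4) g=6 f=9]
step 3: expand (3,5) (f=9, h=3) → closed; open now [(0,1) g=1 f=11, (0,2) g=2 f=11, (1,0) g=1 f=11, (1,4) g=5 f=11, (2,1) g=1 f=9, (3,2) g=3 f=9, (3,3) g=4 f=9, (4,4) g=6 f=9, (4,5) g=7 f=9]
step 4: expand (4,5) (f=9, h=2) → closed; open now [(0,1) g=1 f=11, (0,2) g=2 f=11, (1,0) g=1 f=11, (1,4) g=5 f=11, (2,1) g=1 f=9, (3,2) g=3 f=9, (3,3) g=4 f=9, (4,4) g=6 f=9, (5,5) g=8 f=9]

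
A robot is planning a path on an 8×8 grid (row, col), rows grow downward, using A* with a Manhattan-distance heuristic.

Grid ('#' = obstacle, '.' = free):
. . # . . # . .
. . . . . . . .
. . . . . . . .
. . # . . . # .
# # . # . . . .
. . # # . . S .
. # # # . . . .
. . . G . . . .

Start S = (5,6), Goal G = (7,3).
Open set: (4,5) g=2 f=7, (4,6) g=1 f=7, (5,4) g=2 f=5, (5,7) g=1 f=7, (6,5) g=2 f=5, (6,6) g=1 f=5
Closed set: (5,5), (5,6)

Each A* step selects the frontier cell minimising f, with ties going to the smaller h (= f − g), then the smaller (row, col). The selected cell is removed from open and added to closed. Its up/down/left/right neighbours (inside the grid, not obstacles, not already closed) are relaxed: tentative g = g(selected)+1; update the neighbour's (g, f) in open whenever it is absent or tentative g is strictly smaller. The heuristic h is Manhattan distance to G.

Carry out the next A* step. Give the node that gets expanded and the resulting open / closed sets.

expanded=(5,4); open=[(4,4) g=3 f=7, (4,5) g=2 f=7, (4,6) g=1 f=7, (5,7) g=1 f=7, (6,4) g=3 f=5, (6,5) g=2 f=5, (6,6) g=1 f=5]; closed=[(5,4), (5,5), (5,6)]

step 1: expand (5,4) (f=5, h=3) → closed; open now [(4,4) g=3 f=7, (4,5) g=2 f=7, (4,6) g=1 f=7, (5,7) g=1 f=7, (6,4) g=3 f=5, (6,5) g=2 f=5, (6,6) g=1 f=5]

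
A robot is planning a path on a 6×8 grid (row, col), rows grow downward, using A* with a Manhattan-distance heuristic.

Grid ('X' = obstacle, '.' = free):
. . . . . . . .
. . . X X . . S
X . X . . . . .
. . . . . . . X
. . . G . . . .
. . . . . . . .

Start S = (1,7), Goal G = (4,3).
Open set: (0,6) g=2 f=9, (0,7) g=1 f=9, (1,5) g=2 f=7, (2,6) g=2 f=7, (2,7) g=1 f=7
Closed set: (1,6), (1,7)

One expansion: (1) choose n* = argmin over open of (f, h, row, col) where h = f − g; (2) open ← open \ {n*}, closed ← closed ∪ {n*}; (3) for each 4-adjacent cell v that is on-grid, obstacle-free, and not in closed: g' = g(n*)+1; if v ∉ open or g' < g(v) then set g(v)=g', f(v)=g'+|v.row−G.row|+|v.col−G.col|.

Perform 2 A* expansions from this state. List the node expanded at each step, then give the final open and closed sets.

order=[(1,5) → (2,5)]; open=[(0,5) g=3 f=9, (0,6) g=2 f=9, (0,7) g=1 f=9, (2,4) g=4 f=7, (2,6) g=2 f=7, (2,7) g=1 f=7, (3,5) g=4 f=7]; closed=[(1,5), (1,6), (1,7), (2,5)]

step 1: expand (1,5) (f=7, h=5) → closed; open now [(0,5) g=3 f=9, (0,6) g=2 f=9, (0,7) g=1 f=9, (2,5) g=3 f=7, (2,6) g=2 f=7, (2,7) g=1 f=7]
step 2: expand (2,5) (f=7, h=4) → closed; open now [(0,5) g=3 f=9, (0,6) g=2 f=9, (0,7) g=1 f=9, (2,4) g=4 f=7, (2,6) g=2 f=7, (2,7) g=1 f=7, (3,5) g=4 f=7]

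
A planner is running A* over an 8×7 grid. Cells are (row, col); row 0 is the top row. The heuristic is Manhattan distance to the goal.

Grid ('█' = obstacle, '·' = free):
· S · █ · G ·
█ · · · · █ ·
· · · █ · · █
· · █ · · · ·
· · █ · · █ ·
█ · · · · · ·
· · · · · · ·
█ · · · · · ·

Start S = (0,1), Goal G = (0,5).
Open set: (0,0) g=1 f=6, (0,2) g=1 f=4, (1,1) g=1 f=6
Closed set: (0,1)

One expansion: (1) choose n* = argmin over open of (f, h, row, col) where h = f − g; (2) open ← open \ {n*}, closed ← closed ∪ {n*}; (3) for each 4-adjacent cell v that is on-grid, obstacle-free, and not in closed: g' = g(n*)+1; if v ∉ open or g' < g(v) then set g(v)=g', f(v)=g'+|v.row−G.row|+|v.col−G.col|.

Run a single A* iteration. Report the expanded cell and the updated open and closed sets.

step 1: expand (0,2) (f=4, h=3) → closed; open now [(0,0) g=1 f=6, (1,1) g=1 f=6, (1,2) g=2 f=6]

expanded=(0,2); open=[(0,0) g=1 f=6, (1,1) g=1 f=6, (1,2) g=2 f=6]; closed=[(0,1), (0,2)]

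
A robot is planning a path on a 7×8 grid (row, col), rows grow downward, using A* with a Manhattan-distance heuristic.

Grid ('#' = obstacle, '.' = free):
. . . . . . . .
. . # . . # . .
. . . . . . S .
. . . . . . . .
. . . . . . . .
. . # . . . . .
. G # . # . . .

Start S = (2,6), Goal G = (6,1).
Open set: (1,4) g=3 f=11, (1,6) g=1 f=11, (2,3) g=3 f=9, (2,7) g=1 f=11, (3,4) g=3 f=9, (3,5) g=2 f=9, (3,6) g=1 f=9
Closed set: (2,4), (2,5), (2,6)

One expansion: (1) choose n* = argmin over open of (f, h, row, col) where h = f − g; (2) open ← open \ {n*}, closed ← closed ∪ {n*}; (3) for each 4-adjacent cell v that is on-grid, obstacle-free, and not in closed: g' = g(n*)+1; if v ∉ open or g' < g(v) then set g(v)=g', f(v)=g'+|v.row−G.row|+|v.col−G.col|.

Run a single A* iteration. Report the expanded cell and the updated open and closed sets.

expanded=(2,3); open=[(1,3) g=4 f=11, (1,4) g=3 f=11, (1,6) g=1 f=11, (2,2) g=4 f=9, (2,7) g=1 f=11, (3,3) g=4 f=9, (3,4) g=3 f=9, (3,5) g=2 f=9, (3,6) g=1 f=9]; closed=[(2,3), (2,4), (2,5), (2,6)]

step 1: expand (2,3) (f=9, h=6) → closed; open now [(1,3) g=4 f=11, (1,4) g=3 f=11, (1,6) g=1 f=11, (2,2) g=4 f=9, (2,7) g=1 f=11, (3,3) g=4 f=9, (3,4) g=3 f=9, (3,5) g=2 f=9, (3,6) g=1 f=9]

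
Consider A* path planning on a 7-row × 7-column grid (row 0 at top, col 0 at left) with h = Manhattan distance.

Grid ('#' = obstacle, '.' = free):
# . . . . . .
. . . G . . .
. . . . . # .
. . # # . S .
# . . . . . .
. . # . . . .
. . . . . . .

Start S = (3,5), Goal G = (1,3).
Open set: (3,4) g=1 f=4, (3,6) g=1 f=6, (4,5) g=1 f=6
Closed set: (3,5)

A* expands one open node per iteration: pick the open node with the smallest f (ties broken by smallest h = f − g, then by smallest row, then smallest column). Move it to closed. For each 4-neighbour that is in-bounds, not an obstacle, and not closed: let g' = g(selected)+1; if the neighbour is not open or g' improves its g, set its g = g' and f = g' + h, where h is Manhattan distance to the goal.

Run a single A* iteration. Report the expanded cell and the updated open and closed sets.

expanded=(3,4); open=[(2,4) g=2 f=4, (3,6) g=1 f=6, (4,4) g=2 f=6, (4,5) g=1 f=6]; closed=[(3,4), (3,5)]

step 1: expand (3,4) (f=4, h=3) → closed; open now [(2,4) g=2 f=4, (3,6) g=1 f=6, (4,4) g=2 f=6, (4,5) g=1 f=6]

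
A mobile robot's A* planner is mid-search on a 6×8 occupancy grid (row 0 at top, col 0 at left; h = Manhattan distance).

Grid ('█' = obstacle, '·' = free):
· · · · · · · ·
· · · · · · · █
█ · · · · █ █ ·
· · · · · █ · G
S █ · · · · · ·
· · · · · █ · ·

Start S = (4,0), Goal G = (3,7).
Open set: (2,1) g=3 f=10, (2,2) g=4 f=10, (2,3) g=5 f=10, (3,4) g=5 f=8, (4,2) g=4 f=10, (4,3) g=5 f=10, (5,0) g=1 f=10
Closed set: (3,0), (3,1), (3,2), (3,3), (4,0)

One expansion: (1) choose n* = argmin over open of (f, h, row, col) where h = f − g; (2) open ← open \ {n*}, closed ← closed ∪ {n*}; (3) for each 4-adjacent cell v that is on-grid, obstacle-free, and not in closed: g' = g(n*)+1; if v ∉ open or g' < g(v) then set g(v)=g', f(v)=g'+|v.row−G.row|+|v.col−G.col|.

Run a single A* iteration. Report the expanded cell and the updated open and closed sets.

expanded=(3,4); open=[(2,1) g=3 f=10, (2,2) g=4 f=10, (2,3) g=5 f=10, (2,4) g=6 f=10, (4,2) g=4 f=10, (4,3) g=5 f=10, (4,4) g=6 f=10, (5,0) g=1 f=10]; closed=[(3,0), (3,1), (3,2), (3,3), (3,4), (4,0)]

step 1: expand (3,4) (f=8, h=3) → closed; open now [(2,1) g=3 f=10, (2,2) g=4 f=10, (2,3) g=5 f=10, (2,4) g=6 f=10, (4,2) g=4 f=10, (4,3) g=5 f=10, (4,4) g=6 f=10, (5,0) g=1 f=10]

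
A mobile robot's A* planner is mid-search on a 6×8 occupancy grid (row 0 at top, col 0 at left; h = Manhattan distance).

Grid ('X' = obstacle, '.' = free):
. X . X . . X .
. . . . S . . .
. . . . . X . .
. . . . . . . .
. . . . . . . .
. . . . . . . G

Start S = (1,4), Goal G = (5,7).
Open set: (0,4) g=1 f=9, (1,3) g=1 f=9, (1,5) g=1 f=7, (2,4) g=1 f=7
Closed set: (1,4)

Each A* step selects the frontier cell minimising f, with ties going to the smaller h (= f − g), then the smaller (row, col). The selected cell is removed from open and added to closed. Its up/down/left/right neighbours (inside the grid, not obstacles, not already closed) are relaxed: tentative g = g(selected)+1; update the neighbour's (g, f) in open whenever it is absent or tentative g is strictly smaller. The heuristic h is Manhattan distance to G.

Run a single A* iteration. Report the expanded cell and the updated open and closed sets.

step 1: expand (1,5) (f=7, h=6) → closed; open now [(0,4) g=1 f=9, (0,5) g=2 f=9, (1,3) g=1 f=9, (1,6) g=2 f=7, (2,4) g=1 f=7]

expanded=(1,5); open=[(0,4) g=1 f=9, (0,5) g=2 f=9, (1,3) g=1 f=9, (1,6) g=2 f=7, (2,4) g=1 f=7]; closed=[(1,4), (1,5)]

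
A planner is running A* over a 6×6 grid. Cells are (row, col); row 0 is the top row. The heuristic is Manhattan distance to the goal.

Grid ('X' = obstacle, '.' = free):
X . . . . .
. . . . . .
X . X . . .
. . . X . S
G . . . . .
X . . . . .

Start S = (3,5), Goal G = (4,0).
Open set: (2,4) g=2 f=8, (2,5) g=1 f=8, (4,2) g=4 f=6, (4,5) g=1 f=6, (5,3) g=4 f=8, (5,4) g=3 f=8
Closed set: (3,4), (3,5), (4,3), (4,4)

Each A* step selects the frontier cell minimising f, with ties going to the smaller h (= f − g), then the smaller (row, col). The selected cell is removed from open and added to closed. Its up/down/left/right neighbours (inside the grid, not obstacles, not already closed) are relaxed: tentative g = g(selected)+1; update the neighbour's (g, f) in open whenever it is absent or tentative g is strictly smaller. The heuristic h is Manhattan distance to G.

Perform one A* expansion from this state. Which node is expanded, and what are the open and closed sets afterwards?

step 1: expand (4,2) (f=6, h=2) → closed; open now [(2,4) g=2 f=8, (2,5) g=1 f=8, (3,2) g=5 f=8, (4,1) g=5 f=6, (4,5) g=1 f=6, (5,2) g=5 f=8, (5,3) g=4 f=8, (5,4) g=3 f=8]

expanded=(4,2); open=[(2,4) g=2 f=8, (2,5) g=1 f=8, (3,2) g=5 f=8, (4,1) g=5 f=6, (4,5) g=1 f=6, (5,2) g=5 f=8, (5,3) g=4 f=8, (5,4) g=3 f=8]; closed=[(3,4), (3,5), (4,2), (4,3), (4,4)]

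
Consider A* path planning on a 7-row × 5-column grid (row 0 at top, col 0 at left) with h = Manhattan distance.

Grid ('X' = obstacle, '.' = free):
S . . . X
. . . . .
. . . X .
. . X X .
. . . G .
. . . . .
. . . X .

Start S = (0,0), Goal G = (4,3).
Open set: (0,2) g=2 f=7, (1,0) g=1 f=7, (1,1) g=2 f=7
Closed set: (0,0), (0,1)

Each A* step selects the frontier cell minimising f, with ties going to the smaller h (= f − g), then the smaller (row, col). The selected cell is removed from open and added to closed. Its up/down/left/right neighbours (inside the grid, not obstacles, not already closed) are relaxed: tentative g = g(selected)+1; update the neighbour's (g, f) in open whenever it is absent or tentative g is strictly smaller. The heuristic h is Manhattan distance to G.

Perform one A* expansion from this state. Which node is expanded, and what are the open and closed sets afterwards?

expanded=(0,2); open=[(0,3) g=3 f=7, (1,0) g=1 f=7, (1,1) g=2 f=7, (1,2) g=3 f=7]; closed=[(0,0), (0,1), (0,2)]

step 1: expand (0,2) (f=7, h=5) → closed; open now [(0,3) g=3 f=7, (1,0) g=1 f=7, (1,1) g=2 f=7, (1,2) g=3 f=7]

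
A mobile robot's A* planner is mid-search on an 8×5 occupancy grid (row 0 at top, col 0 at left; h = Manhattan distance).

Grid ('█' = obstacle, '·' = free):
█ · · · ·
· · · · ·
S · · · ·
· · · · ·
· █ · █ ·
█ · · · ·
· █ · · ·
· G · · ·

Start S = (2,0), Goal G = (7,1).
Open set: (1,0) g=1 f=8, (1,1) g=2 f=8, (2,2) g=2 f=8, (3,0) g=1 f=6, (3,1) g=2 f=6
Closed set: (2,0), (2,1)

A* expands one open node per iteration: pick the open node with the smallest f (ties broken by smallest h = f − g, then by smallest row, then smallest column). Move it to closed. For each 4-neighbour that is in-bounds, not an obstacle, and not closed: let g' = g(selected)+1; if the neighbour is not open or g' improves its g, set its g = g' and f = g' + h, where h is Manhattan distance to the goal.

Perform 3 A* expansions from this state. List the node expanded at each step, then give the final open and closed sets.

order=[(3,1) → (3,0) → (4,0)]; open=[(1,0) g=1 f=8, (1,1) g=2 f=8, (2,2) g=2 f=8, (3,2) g=3 f=8]; closed=[(2,0), (2,1), (3,0), (3,1), (4,0)]

step 1: expand (3,1) (f=6, h=4) → closed; open now [(1,0) g=1 f=8, (1,1) g=2 f=8, (2,2) g=2 f=8, (3,0) g=1 f=6, (3,2) g=3 f=8]
step 2: expand (3,0) (f=6, h=5) → closed; open now [(1,0) g=1 f=8, (1,1) g=2 f=8, (2,2) g=2 f=8, (3,2) g=3 f=8, (4,0) g=2 f=6]
step 3: expand (4,0) (f=6, h=4) → closed; open now [(1,0) g=1 f=8, (1,1) g=2 f=8, (2,2) g=2 f=8, (3,2) g=3 f=8]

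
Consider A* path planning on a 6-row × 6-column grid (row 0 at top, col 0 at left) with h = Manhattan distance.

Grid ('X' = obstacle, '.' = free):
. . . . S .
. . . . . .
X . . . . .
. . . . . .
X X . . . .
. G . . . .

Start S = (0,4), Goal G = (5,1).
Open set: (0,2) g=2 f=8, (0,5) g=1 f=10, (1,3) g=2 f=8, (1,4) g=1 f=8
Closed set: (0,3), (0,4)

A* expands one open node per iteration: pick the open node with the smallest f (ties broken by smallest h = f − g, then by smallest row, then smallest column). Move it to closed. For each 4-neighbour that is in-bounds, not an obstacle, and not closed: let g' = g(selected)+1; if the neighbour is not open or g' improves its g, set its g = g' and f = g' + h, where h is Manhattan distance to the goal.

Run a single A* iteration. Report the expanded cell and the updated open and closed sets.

step 1: expand (0,2) (f=8, h=6) → closed; open now [(0,1) g=3 f=8, (0,5) g=1 f=10, (1,2) g=3 f=8, (1,3) g=2 f=8, (1,4) g=1 f=8]

expanded=(0,2); open=[(0,1) g=3 f=8, (0,5) g=1 f=10, (1,2) g=3 f=8, (1,3) g=2 f=8, (1,4) g=1 f=8]; closed=[(0,2), (0,3), (0,4)]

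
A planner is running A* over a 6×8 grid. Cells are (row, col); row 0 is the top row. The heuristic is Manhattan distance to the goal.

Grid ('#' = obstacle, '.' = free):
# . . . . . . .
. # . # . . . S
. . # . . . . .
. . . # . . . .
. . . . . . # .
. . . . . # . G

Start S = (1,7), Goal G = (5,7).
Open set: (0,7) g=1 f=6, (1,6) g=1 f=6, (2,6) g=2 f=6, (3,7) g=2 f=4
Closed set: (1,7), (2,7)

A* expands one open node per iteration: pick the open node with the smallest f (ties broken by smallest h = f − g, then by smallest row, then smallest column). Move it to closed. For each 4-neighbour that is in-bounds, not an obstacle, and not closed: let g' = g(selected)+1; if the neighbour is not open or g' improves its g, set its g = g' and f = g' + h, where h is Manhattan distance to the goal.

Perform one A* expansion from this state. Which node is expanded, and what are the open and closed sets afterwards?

step 1: expand (3,7) (f=4, h=2) → closed; open now [(0,7) g=1 f=6, (1,6) g=1 f=6, (2,6) g=2 f=6, (3,6) g=3 f=6, (4,7) g=3 f=4]

expanded=(3,7); open=[(0,7) g=1 f=6, (1,6) g=1 f=6, (2,6) g=2 f=6, (3,6) g=3 f=6, (4,7) g=3 f=4]; closed=[(1,7), (2,7), (3,7)]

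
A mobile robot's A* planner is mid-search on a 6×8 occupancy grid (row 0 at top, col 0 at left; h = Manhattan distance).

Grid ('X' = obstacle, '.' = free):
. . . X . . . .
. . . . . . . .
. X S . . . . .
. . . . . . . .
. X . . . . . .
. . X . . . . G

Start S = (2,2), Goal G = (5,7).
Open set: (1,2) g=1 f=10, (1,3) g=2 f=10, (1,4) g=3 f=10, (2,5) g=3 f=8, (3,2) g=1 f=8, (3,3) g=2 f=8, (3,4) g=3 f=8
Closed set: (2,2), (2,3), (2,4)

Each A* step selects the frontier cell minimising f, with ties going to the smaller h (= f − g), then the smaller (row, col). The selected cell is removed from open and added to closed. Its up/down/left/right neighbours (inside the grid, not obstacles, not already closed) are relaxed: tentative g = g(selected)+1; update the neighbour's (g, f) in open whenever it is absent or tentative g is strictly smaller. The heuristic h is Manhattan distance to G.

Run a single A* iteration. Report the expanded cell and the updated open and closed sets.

expanded=(2,5); open=[(1,2) g=1 f=10, (1,3) g=2 f=10, (1,4) g=3 f=10, (1,5) g=4 f=10, (2,6) g=4 f=8, (3,2) g=1 f=8, (3,3) g=2 f=8, (3,4) g=3 f=8, (3,5) g=4 f=8]; closed=[(2,2), (2,3), (2,4), (2,5)]

step 1: expand (2,5) (f=8, h=5) → closed; open now [(1,2) g=1 f=10, (1,3) g=2 f=10, (1,4) g=3 f=10, (1,5) g=4 f=10, (2,6) g=4 f=8, (3,2) g=1 f=8, (3,3) g=2 f=8, (3,4) g=3 f=8, (3,5) g=4 f=8]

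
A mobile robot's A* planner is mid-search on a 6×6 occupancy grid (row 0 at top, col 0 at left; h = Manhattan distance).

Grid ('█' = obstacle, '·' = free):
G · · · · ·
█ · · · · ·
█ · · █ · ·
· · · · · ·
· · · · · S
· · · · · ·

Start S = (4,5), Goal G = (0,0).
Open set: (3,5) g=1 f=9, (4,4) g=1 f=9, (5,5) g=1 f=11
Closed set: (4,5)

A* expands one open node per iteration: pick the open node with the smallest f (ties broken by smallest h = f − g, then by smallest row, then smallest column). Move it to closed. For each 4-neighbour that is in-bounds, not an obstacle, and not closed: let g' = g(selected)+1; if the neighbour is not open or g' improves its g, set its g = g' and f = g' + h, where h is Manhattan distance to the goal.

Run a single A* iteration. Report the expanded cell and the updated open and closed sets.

expanded=(3,5); open=[(2,5) g=2 f=9, (3,4) g=2 f=9, (4,4) g=1 f=9, (5,5) g=1 f=11]; closed=[(3,5), (4,5)]

step 1: expand (3,5) (f=9, h=8) → closed; open now [(2,5) g=2 f=9, (3,4) g=2 f=9, (4,4) g=1 f=9, (5,5) g=1 f=11]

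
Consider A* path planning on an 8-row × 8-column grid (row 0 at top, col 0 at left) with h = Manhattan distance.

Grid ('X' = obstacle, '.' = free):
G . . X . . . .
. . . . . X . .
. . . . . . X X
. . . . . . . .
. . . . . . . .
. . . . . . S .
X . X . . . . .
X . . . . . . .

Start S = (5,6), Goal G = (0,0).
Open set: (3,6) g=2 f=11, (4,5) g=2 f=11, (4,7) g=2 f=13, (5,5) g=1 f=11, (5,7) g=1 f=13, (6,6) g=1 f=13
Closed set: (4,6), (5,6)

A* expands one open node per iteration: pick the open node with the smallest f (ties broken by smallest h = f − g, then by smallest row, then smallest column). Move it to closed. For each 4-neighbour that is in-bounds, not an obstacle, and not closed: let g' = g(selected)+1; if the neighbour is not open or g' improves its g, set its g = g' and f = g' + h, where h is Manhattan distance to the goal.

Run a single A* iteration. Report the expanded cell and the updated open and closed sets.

expanded=(3,6); open=[(3,5) g=3 f=11, (3,7) g=3 f=13, (4,5) g=2 f=11, (4,7) g=2 f=13, (5,5) g=1 f=11, (5,7) g=1 f=13, (6,6) g=1 f=13]; closed=[(3,6), (4,6), (5,6)]

step 1: expand (3,6) (f=11, h=9) → closed; open now [(3,5) g=3 f=11, (3,7) g=3 f=13, (4,5) g=2 f=11, (4,7) g=2 f=13, (5,5) g=1 f=11, (5,7) g=1 f=13, (6,6) g=1 f=13]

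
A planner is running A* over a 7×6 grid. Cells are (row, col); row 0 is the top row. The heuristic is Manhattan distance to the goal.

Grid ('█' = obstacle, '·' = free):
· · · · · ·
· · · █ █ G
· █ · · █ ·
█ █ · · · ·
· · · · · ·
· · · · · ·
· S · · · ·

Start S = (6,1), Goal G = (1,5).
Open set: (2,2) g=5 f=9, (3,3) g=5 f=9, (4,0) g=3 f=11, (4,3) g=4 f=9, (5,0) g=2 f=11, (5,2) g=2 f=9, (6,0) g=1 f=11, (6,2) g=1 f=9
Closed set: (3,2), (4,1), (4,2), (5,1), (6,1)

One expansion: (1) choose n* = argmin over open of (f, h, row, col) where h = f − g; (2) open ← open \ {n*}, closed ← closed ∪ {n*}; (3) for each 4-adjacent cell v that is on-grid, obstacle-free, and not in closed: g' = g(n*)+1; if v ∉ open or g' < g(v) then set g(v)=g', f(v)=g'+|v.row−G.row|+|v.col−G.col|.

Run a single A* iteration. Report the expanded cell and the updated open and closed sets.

expanded=(2,2); open=[(1,2) g=6 f=9, (2,3) g=6 f=9, (3,3) g=5 f=9, (4,0) g=3 f=11, (4,3) g=4 f=9, (5,0) g=2 f=11, (5,2) g=2 f=9, (6,0) g=1 f=11, (6,2) g=1 f=9]; closed=[(2,2), (3,2), (4,1), (4,2), (5,1), (6,1)]

step 1: expand (2,2) (f=9, h=4) → closed; open now [(1,2) g=6 f=9, (2,3) g=6 f=9, (3,3) g=5 f=9, (4,0) g=3 f=11, (4,3) g=4 f=9, (5,0) g=2 f=11, (5,2) g=2 f=9, (6,0) g=1 f=11, (6,2) g=1 f=9]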